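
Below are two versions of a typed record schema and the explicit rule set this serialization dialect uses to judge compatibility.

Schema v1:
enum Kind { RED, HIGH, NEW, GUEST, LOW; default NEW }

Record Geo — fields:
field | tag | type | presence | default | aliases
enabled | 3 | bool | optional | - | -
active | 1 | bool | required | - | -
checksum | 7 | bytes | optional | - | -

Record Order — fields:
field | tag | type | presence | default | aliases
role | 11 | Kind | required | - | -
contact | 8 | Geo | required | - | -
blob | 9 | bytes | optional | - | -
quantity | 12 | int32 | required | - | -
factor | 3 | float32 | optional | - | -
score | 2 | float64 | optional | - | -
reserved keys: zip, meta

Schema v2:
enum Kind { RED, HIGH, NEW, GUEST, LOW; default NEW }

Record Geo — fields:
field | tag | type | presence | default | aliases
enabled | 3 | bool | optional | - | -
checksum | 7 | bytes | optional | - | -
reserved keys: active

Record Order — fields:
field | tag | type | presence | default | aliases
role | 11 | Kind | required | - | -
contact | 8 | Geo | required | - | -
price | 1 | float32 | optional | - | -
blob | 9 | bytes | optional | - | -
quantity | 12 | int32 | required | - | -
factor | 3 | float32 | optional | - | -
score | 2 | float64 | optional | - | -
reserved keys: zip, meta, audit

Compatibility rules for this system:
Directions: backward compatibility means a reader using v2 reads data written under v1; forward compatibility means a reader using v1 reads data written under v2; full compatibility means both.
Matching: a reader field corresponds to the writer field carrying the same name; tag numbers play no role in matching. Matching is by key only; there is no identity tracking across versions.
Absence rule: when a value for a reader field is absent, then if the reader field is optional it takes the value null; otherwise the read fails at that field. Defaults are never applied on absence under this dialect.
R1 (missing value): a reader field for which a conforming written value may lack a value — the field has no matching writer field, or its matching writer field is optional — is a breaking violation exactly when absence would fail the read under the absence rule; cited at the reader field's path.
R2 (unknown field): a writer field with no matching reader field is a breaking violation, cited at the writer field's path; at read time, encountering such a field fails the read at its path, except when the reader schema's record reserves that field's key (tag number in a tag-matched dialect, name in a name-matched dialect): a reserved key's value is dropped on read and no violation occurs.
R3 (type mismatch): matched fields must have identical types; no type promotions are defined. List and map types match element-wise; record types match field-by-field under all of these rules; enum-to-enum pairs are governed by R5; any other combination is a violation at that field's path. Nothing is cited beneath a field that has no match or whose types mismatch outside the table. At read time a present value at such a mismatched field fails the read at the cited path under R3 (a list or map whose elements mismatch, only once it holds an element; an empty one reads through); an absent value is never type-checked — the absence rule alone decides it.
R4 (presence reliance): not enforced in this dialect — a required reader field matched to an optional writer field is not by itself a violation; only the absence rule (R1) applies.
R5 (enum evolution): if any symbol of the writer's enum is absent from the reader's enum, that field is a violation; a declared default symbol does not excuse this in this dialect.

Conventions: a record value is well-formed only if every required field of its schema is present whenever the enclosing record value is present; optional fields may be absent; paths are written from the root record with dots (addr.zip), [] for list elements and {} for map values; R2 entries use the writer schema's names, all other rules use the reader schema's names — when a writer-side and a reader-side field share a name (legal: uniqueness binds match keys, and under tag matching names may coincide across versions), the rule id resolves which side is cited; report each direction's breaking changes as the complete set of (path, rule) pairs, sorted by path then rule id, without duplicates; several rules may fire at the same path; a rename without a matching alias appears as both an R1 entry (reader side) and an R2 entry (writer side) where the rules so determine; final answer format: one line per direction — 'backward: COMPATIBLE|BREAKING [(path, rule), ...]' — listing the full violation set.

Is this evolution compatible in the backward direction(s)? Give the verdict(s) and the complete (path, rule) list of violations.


in Order below, arrows point writer -> reader
backward on Order — v2 reading data written by v1:
  writer required, Kind -> Kind: reader role maps from writer role
  writer required, Geo -> Geo: reader contact maps from writer contact
  no writer field matches reader price
  writer optional, bytes -> bytes: reader blob maps from writer blob
  writer required, int32 -> int32: reader quantity maps from writer quantity
  writer optional, float32 -> float32: reader factor maps from writer factor
  writer optional, float64 -> float64: reader score maps from writer score
  writer optional, bool -> bool: reader contact.enabled maps from writer contact.enabled
  writer optional, bytes -> bytes: reader contact.checksum maps from writer contact.checksum
  writer field contact.active has no reader counterpart
  => backward: COMPATIBLE
remaining Order differences; none change what is asked:
  added field price to record Order: optional float32, tag 1 (in v2 it sits immediately before blob) -> matters only for Order's forward compatibility — outside the asked direction
  removed field active from record Geo (its key "active" joins the reserved list) -> matters only for Order's forward compatibility — outside the asked direction

backward: COMPATIBLE []


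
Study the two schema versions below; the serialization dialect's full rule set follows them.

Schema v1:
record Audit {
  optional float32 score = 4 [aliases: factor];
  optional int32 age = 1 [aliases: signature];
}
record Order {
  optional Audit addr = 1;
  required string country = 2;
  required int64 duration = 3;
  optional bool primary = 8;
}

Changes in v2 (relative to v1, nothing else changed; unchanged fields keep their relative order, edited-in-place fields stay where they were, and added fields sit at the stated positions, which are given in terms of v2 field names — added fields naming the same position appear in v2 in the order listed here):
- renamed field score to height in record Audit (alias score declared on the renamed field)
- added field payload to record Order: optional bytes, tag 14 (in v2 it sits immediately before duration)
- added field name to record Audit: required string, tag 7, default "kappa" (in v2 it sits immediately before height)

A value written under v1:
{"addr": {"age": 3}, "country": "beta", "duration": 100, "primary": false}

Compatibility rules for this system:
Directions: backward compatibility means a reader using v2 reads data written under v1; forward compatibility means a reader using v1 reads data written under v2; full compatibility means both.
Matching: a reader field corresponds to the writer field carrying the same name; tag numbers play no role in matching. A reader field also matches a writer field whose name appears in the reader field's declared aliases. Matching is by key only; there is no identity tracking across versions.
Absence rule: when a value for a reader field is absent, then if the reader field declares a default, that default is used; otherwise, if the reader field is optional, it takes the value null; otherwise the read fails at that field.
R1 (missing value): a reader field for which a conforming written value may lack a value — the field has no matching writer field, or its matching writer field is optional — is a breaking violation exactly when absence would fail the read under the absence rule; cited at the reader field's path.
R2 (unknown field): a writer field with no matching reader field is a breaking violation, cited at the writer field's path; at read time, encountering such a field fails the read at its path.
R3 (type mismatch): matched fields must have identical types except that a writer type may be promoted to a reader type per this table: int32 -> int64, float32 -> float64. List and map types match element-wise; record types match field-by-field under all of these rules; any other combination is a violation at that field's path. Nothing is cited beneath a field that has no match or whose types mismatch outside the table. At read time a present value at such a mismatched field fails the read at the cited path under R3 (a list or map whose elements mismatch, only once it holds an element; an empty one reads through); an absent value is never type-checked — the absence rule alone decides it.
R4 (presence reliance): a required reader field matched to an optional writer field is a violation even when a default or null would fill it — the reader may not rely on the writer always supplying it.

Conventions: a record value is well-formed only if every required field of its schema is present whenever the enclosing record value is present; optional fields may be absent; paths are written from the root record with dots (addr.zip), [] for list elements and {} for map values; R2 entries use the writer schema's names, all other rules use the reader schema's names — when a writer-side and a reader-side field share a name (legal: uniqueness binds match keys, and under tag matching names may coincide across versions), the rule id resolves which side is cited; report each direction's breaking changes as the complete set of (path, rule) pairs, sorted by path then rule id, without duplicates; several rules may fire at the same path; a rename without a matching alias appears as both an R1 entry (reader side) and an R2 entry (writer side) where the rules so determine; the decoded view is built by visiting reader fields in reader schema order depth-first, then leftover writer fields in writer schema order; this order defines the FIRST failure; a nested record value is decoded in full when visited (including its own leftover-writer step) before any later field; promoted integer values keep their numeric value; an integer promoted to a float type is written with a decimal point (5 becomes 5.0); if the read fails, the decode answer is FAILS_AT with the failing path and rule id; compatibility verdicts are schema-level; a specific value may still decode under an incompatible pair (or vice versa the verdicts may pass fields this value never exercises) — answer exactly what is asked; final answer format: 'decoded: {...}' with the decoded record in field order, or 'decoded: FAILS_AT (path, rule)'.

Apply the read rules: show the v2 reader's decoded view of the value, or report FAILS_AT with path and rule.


each type pair in Order: writer, then reader
decode walk for Order under reader schema v2:
  addr.name := "kappa" (no value, default fills)
  addr.height := null (not supplied -> null)
  addr.age := 3
  country := "beta"
  payload := null (not supplied -> null)
  duration := 100
  primary := false
  => decoded: {"addr": {"name": "kappa", "height": null, "age": 3}, "country": "beta", "payload": null, "duration": 100, "primary": false}

decoded: {"addr": {"name": "kappa", "height": null, "age": 3}, "country": "beta", "payload": null, "duration": 100, "primary": false}


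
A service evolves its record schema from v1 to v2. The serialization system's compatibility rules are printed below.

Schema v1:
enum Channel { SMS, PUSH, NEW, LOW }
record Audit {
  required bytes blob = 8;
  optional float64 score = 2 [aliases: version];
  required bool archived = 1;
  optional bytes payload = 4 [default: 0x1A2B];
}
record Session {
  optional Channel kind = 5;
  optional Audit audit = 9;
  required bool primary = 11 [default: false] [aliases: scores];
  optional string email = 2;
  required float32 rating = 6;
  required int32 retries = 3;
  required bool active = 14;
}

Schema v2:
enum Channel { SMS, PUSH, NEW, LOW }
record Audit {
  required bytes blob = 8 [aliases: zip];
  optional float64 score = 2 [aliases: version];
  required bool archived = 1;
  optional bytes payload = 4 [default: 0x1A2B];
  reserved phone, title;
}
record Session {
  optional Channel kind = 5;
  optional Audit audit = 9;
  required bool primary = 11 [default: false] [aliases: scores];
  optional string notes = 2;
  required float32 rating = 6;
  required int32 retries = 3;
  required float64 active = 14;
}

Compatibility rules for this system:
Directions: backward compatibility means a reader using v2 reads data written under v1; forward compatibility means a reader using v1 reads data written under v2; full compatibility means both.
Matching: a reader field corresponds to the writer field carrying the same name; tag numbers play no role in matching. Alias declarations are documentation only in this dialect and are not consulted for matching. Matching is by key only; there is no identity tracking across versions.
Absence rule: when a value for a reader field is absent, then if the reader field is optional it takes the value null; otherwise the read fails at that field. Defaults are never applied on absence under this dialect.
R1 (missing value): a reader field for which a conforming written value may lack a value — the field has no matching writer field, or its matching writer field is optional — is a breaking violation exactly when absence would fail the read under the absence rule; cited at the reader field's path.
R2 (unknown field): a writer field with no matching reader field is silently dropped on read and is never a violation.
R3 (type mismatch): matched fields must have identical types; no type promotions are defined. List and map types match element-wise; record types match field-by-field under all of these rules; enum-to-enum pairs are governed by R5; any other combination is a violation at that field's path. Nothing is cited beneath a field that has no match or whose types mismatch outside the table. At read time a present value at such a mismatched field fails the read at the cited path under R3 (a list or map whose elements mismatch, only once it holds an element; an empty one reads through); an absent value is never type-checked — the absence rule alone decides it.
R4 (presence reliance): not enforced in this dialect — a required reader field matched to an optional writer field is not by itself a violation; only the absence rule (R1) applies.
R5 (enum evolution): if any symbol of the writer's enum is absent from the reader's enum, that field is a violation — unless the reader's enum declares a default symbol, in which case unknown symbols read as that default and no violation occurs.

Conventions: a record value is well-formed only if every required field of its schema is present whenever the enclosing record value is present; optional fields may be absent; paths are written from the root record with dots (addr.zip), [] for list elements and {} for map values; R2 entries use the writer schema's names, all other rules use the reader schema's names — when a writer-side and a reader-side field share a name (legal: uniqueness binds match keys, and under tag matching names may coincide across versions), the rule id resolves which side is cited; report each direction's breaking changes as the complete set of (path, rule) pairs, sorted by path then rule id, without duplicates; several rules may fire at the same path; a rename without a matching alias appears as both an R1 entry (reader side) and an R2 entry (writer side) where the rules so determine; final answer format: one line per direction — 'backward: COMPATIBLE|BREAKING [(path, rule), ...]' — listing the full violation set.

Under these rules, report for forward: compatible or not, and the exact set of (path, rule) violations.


each type pair in Session: writer, then reader
forward on Session — v1 reading data written by v2:
  writer optional, Channel -> Channel: reader kind maps from writer kind
  writer optional, Audit -> Audit: reader audit maps from writer audit
  writer required, bool -> bool: reader primary maps from writer primary
  email: no writer-side match
  writer required, float32 -> float32: reader rating maps from writer rating
  writer required, int32 -> int32: reader retries maps from writer retries
  writer required, float64 -> bool: reader active maps from writer active
  writer field notes has no reader counterpart
  writer required, bytes -> bytes: reader audit.blob maps from writer audit.blob
  writer optional, float64 -> float64: reader audit.score maps from writer audit.score
  writer required, bool -> bool: reader audit.archived maps from writer audit.archived
  writer optional, bytes -> bytes: reader audit.payload maps from writer audit.payload
  R3 fires at active
  => forward verdict for Session: BREAKING, 1 violation(s)
diffs on Session not affecting the asked answer:
  renamed field email to notes in record Session -> triggers nothing under Session's printed rules — same verdict

forward: BREAKING [(active, R3)]


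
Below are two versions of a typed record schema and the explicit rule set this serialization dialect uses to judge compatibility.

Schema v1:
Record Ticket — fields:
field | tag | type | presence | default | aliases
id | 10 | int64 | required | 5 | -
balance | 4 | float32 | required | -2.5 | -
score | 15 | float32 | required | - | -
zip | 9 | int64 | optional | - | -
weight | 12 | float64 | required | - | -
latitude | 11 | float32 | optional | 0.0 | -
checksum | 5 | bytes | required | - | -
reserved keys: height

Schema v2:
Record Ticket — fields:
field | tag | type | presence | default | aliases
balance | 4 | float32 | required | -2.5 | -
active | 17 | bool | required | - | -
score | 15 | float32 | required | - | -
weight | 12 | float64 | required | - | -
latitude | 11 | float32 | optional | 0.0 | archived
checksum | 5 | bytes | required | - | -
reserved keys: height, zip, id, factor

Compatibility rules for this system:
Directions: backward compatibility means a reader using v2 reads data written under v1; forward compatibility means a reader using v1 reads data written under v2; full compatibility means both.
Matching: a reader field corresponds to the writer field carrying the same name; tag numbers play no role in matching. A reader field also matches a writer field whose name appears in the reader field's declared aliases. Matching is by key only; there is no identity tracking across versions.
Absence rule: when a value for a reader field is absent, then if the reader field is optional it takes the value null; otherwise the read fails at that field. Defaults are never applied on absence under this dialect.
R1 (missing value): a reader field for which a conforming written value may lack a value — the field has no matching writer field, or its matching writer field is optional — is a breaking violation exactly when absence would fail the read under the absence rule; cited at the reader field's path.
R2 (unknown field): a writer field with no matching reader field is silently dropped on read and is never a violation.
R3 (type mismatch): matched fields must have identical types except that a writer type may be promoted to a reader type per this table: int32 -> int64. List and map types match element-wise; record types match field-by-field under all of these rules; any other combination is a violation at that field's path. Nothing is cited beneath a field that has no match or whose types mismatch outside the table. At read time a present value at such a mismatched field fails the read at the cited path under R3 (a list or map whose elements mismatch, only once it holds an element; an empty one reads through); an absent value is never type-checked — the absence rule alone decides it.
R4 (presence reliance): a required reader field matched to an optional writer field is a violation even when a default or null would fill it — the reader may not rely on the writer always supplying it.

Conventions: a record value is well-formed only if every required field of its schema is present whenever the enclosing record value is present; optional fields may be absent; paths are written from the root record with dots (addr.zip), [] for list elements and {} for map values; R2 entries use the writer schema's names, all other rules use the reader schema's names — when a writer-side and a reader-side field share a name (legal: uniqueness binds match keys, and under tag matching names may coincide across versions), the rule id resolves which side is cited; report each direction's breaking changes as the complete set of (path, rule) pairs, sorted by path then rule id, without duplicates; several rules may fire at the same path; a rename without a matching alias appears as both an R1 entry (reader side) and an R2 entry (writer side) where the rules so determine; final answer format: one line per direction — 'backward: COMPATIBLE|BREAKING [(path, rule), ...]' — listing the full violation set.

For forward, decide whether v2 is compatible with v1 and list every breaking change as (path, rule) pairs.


forward: BREAKING [(id, R1)]

the writer's type comes first in each Ticket pair
forward for Ticket (reader v1, writer v2):
  id: no writer-side match
  balance <- balance (float32 -> float32, writer required)
  score <- score (float32 -> float32, writer required)
  zip: no writer-side match
  weight <- weight (float64 -> float64, writer required)
  latitude <- latitude (float32 -> float32, writer optional)
  checksum <- checksum (bytes -> bytes, writer required)
  active (writer side), unknown to reader
  breaking: (id, R1)
  => forward: BREAKING (1)
ruling out the remaining Ticket differences:
  removed field zip from record Ticket (its key "zip" joins the reserved list) -> no rule fires on it in Ticket's dialect; the asked verdict holds
  added field active to record Ticket: required bool, tag 17 (in v2 it sits immediately before score) -> matters only for Ticket's backward compatibility — outside the asked direction


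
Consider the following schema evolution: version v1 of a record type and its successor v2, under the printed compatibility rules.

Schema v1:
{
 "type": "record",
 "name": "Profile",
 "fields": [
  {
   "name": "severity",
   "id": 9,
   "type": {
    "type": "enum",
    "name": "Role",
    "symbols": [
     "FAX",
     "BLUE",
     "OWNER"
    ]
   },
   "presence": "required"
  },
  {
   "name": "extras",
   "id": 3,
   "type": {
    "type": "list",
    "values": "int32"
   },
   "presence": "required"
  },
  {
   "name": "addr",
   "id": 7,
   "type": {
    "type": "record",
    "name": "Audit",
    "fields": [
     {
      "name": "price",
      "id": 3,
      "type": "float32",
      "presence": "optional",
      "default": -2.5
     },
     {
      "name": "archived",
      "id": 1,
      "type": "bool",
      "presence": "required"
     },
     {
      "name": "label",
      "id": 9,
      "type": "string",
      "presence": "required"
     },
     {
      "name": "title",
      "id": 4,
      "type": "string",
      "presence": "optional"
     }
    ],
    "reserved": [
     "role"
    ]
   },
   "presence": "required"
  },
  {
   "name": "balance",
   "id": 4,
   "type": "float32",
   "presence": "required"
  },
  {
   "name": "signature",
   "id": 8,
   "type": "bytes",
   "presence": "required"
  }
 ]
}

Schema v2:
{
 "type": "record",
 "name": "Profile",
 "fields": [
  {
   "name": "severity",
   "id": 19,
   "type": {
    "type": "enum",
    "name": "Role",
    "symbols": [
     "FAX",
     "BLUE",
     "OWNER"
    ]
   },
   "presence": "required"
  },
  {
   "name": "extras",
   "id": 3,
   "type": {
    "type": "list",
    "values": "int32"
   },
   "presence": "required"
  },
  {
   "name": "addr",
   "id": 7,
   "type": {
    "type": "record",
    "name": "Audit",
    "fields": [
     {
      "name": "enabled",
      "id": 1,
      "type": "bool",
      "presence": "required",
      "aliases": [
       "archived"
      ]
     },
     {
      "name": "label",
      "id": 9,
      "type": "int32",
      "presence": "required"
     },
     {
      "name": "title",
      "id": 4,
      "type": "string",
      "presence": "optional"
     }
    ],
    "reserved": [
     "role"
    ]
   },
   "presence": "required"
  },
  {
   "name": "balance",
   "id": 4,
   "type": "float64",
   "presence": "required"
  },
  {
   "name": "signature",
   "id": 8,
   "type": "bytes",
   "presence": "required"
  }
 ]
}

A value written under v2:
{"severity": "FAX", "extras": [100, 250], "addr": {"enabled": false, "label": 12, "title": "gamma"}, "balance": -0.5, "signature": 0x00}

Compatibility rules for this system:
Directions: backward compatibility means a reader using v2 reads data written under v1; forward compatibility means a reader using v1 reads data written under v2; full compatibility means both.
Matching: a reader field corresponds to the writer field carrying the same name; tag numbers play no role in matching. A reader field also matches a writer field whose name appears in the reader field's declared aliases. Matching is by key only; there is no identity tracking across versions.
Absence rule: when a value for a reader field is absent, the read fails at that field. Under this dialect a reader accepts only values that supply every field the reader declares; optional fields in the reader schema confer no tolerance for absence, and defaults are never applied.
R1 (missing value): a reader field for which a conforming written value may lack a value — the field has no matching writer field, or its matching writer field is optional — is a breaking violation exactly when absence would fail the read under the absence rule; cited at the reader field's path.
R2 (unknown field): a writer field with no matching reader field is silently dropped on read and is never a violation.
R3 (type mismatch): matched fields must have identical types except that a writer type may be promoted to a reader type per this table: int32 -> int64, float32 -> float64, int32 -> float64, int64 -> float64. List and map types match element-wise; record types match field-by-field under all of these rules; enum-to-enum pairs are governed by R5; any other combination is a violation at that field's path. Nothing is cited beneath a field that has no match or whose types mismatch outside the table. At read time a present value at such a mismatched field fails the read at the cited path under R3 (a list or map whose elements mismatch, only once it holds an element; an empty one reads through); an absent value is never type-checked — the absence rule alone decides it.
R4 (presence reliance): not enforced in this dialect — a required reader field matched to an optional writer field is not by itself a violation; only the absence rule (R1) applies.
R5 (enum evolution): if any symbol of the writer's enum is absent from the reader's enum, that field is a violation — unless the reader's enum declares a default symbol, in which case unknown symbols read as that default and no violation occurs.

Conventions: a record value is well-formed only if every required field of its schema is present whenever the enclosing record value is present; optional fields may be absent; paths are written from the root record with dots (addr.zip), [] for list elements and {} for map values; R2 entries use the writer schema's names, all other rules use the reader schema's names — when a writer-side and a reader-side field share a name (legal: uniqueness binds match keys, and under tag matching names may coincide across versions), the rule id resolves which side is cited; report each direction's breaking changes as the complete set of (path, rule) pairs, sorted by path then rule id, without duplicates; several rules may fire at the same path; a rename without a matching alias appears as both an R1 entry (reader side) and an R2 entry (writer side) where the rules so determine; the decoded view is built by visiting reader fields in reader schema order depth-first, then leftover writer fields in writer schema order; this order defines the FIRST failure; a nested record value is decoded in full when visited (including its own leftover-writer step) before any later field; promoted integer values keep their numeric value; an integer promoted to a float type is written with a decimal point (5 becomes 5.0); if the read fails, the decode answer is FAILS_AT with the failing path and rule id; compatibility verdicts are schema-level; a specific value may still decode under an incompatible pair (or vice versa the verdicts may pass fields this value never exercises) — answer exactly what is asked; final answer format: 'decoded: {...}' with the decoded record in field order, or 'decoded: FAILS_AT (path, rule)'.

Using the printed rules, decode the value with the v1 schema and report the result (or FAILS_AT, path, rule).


the writer's type comes first in each Profile pair
decode (reader v1):
  severity := "FAX"
  extras := [100, 250]
  read fails at addr.price under R1 (no fill)
  => FAILS_AT (addr.price, R1)
diffs on Profile not affecting the asked answer:
  field balance in record Profile: type float32 changed to float64 -> matters for Profile compatibility verdicts, not for this value's decode
  renamed field archived to enabled in record Audit (alias archived declared on the renamed field) -> matters for Profile compatibility verdicts, not for this value's decode
  field label in record Audit: type string changed to int32 -> matters for Profile compatibility verdicts, not for this value's decode
  field severity in record Profile: tag 9 changed to 19 -> fires no rule on Profile under this dialect and leaves the result unchanged

decoded: FAILS_AT (addr.price, R1)


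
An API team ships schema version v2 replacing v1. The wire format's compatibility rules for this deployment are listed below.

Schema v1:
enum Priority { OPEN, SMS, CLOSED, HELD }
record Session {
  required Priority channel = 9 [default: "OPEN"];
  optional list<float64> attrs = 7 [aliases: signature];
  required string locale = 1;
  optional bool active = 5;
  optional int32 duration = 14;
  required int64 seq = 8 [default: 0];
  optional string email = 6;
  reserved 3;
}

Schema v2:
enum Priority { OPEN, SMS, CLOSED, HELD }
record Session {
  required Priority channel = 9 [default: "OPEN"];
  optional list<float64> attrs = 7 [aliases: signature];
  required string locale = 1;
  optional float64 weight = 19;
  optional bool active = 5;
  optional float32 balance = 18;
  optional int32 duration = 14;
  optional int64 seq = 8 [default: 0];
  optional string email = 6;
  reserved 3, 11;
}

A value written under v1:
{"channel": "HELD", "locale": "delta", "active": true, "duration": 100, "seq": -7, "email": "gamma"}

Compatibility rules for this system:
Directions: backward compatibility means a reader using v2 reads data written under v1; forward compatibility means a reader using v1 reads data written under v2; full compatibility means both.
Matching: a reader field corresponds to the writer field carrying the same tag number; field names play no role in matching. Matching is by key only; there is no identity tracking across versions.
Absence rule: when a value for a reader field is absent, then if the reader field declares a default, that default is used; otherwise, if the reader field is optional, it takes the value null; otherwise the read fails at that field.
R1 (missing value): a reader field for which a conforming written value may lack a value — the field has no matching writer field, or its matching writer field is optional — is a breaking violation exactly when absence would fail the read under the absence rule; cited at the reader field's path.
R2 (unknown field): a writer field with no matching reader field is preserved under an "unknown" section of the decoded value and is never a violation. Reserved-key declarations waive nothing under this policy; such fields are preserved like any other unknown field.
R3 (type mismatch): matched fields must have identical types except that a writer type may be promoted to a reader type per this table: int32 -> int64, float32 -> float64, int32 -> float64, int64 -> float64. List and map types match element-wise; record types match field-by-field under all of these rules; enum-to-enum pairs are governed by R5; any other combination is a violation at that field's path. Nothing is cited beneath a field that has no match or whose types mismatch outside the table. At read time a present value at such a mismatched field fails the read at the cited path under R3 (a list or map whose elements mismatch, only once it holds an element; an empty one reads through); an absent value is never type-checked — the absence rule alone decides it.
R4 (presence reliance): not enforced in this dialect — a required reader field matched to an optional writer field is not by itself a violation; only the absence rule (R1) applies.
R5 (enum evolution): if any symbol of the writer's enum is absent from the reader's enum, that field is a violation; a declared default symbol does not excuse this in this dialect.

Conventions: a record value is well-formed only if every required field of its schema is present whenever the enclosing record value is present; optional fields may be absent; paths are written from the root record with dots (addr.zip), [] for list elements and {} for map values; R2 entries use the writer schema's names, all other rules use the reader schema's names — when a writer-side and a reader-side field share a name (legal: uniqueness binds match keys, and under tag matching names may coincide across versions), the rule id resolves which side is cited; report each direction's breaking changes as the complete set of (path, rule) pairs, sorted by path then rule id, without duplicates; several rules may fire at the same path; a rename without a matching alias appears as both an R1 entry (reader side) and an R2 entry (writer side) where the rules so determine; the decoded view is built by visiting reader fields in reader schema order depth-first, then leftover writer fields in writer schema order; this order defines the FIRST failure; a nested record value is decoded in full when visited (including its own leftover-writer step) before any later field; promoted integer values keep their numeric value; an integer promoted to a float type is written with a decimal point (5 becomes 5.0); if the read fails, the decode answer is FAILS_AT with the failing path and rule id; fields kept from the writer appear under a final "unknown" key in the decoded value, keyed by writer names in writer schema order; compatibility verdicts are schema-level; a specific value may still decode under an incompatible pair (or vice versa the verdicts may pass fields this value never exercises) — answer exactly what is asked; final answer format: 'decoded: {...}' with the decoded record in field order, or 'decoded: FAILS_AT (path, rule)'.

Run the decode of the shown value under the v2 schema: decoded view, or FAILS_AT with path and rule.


each type pair in Session: writer, then reader
decode (reader v2):
  channel := "HELD"
  attrs := null (missing; optional => null)
  locale := "delta"
  weight := null (missing; optional => null)
  active := true
  balance := null (missing; optional => null)
  duration := 100
  seq := -7
  email := "gamma"
  => decoded: {"channel": "HELD", "attrs": null, "locale": "delta", "weight": null, "active": true, "balance": null, "duration": 100, "seq": -7, "email": "gamma"}
ruling out the remaining Session differences:
  field seq in record Session: required changed to optional -> triggers nothing under the printed rules; the Session answer is the same either way

decoded: {"channel": "HELD", "attrs": null, "locale": "delta", "weight": null, "active": true, "balance": null, "duration": 100, "seq": -7, "email": "gamma"}


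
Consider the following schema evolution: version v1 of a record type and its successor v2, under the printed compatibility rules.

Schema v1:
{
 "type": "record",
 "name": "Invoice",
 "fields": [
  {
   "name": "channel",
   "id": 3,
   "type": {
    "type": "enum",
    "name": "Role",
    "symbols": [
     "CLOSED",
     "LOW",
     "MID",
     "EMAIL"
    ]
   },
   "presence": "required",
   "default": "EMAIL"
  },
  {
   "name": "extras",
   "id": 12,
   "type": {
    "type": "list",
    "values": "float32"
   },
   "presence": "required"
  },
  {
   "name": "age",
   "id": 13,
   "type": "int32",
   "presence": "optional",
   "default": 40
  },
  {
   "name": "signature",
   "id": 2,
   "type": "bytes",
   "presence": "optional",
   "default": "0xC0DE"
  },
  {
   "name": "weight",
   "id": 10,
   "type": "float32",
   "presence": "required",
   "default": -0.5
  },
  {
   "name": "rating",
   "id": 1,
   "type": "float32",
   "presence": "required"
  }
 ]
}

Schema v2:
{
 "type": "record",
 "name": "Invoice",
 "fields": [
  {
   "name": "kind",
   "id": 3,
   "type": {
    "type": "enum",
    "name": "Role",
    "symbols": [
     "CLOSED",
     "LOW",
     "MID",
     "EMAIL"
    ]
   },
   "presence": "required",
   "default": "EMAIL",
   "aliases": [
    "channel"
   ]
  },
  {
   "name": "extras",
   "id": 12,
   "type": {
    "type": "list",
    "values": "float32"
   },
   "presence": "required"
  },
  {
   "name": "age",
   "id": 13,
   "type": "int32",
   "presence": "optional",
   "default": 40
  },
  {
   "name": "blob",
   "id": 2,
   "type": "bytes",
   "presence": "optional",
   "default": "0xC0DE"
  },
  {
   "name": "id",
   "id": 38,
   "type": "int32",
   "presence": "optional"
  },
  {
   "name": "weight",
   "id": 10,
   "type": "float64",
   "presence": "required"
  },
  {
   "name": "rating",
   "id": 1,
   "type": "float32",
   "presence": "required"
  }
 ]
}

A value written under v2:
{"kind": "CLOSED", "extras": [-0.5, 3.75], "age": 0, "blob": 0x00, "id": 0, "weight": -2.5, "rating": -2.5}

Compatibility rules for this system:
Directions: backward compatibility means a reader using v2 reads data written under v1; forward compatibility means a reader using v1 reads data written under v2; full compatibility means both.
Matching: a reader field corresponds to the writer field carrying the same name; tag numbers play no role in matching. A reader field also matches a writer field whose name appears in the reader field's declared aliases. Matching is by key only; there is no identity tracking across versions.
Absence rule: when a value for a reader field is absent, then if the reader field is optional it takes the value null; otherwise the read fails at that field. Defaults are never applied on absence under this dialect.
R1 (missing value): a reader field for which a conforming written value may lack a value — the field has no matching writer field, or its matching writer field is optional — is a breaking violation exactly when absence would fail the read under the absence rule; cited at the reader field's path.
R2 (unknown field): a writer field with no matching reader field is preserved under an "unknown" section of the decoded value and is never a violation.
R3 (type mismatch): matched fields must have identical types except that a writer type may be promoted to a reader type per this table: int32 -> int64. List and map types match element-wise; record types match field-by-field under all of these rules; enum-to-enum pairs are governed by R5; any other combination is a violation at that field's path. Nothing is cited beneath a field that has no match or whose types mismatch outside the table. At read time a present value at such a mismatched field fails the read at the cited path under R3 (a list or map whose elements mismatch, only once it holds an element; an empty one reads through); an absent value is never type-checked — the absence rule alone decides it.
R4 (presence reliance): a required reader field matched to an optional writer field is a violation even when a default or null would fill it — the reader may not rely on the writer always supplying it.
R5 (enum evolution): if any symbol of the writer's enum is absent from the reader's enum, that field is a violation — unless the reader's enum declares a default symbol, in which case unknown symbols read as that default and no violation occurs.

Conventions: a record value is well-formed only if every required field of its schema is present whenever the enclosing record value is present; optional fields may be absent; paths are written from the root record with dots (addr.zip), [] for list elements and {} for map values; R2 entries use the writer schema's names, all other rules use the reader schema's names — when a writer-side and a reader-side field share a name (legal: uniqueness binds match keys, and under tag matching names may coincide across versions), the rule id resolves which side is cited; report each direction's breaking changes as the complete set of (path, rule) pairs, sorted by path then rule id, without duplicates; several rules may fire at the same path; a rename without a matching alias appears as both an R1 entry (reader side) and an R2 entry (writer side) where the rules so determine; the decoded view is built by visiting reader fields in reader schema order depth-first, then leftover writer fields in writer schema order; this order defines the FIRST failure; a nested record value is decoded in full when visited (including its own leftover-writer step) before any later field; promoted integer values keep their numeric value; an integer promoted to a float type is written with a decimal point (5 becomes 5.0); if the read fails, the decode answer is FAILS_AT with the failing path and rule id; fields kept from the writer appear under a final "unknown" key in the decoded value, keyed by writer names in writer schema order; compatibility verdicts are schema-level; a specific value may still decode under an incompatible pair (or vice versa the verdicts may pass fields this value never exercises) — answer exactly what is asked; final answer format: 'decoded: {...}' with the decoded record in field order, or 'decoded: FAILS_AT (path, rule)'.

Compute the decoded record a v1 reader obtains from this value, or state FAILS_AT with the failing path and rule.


the writer's type comes first in each Invoice pair
decode (reader v1):
  read fails at channel under R1 (no fill)
  => FAILS_AT (channel, R1)
the rest of the Invoice diff is inert for this question:
  added field id to record Invoice: optional int32, tag 38 (in v2 it sits immediately before weight) -> fires no rule on Invoice under this dialect and leaves the result unchanged
  field weight in record Invoice: type float32 changed to float64 (its default is dropped) -> changes Invoice's schema-level verdicts only — the decode of this value is the same
  renamed field signature to blob in record Invoice -> fires no rule on Invoice under this dialect and leaves the result unchanged

decoded: FAILS_AT (channel, R1)
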